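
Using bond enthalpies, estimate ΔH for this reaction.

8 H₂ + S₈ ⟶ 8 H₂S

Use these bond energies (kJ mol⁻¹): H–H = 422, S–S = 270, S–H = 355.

ΔH ≈ −144 kJ

Bonds broken (reactants):
  H–H: 8 × 422 = 3376
  S–S: 8 × 270 = 2160
  Σ(broken) = 5536 kJ
Bonds formed (products):
  S–H: 16 × 355 = 5680
  Σ(formed) = 5680 kJ
ΔH = Σ(broken) − Σ(formed) = 5536 − 5680 = −144 kJ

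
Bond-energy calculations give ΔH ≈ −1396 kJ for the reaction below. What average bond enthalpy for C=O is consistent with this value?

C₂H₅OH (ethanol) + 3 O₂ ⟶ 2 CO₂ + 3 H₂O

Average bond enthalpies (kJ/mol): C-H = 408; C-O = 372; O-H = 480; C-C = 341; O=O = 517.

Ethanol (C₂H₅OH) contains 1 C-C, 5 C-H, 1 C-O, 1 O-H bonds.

Let D be the C=O bond energy.
Σ(broken) = 1×341 + 5×408 + 1×372 + 1×480 + 3×517 = 4784
Σ(formed) = 4×D + 6×480 = 2880 + 4D
ΔH = Σ(broken) − Σ(formed) = (4784) − (2880 + 4D) = +1904 − 4D
Setting this equal to −1396 kJ gives 4D = 3300, so D = 825 kJ/mol.

D(C=O) ≈ 825 kJ/mol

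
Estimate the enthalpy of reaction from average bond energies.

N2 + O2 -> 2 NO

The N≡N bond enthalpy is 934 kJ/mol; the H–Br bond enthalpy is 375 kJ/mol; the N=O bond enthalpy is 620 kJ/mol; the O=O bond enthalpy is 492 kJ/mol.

ΔH ≈ +186 kJ

Bonds broken (reactants):
  N≡N: 1 × 934 = 934
  O=O: 1 × 492 = 492
  Σ(broken) = 1426 kJ
Bonds formed (products):
  N=O: 2 × 620 = 1240
  Σ(formed) = 1240 kJ
ΔH = Σ(broken) − Σ(formed) = 1426 − 1240 = +186 kJ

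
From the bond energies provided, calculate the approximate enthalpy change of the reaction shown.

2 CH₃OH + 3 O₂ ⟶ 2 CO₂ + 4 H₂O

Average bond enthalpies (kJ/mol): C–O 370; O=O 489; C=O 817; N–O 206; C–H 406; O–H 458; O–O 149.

Bonds broken (reactants):
  C–H: 6 × 406 = 2436
  C–O: 2 × 370 = 740
  O–H: 2 × 458 = 916
  O=O: 3 × 489 = 1467
  Σ(broken) = 5559 kJ
Bonds formed (products):
  C=O: 4 × 817 = 3268
  O–H: 8 × 458 = 3664
  Σ(formed) = 6932 kJ
ΔH = Σ(broken) − Σ(formed) = 5559 − 6932 = −1373 kJ

ΔH ≈ −1373 kJ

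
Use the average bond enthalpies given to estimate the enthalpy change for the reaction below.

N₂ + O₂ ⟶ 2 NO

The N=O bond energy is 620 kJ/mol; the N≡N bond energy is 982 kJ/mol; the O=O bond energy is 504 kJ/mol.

Bonds broken (reactants):
  N≡N: 1 × 982 = 982
  O=O: 1 × 504 = 504
  Σ(broken) = 1486 kJ
Bonds formed (products):
  N=O: 2 × 620 = 1240
  Σ(formed) = 1240 kJ
ΔH = Σ(broken) − Σ(formed) = 1486 − 1240 = +246 kJ

ΔH ≈ +246 kJ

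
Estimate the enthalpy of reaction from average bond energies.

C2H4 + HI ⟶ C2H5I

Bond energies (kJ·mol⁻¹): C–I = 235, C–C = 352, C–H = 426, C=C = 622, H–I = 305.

ΔH ≈ −86 kJ

Bonds broken (reactants):
  C–H: 4 × 426 = 1704
  C=C: 1 × 622 = 622
  H–I: 1 × 305 = 305
  Σ(broken) = 2631 kJ
Bonds formed (products):
  C–C: 1 × 352 = 352
  C–H: 5 × 426 = 2130
  C–I: 1 × 235 = 235
  Σ(formed) = 2717 kJ
ΔH = Σ(broken) − Σ(formed) = 2631 − 2717 = −86 kJ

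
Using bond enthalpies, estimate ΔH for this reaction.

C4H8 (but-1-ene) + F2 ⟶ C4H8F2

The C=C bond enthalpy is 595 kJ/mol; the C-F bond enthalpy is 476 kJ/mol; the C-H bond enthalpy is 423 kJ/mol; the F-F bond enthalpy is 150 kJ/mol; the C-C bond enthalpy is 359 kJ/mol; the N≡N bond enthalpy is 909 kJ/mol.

Bonds broken (reactants):
  C-C: 2 × 359 = 718
  C-H: 8 × 423 = 3384
  C=C: 1 × 595 = 595
  F-F: 1 × 150 = 150
  Σ(broken) = 4847 kJ
Bonds formed (products):
  C-C: 3 × 359 = 1077
  C-F: 2 × 476 = 952
  C-H: 8 × 423 = 3384
  Σ(formed) = 5413 kJ
ΔH = Σ(broken) − Σ(formed) = 4847 − 5413 = −566 kJ

ΔH ≈ −566 kJ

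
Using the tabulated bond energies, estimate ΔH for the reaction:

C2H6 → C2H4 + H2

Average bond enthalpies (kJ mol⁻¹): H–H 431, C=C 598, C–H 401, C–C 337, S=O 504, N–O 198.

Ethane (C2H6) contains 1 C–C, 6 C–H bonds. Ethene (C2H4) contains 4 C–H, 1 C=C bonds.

Bonds broken (reactants):
  C–C: 1 × 337 = 337
  C–H: 6 × 401 = 2406
  Σ(broken) = 2743 kJ
Bonds formed (products):
  C–H: 4 × 401 = 1604
  C=C: 1 × 598 = 598
  H–H: 1 × 431 = 431
  Σ(formed) = 2633 kJ
ΔH = Σ(broken) − Σ(formed) = 2743 − 2633 = +110 kJ

ΔH ≈ +110 kJ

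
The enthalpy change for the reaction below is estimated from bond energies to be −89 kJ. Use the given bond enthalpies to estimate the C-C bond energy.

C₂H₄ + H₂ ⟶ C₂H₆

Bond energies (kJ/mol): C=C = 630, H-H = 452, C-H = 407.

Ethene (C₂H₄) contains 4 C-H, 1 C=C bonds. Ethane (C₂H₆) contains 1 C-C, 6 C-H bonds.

D(C-C) ≈ 357 kJ/mol

Let D be the C-C bond energy.
Σ(broken) = 4×407 + 1×630 + 1×452 = 2710
Σ(formed) = 1×D + 6×407 = 2442 + D
ΔH = Σ(broken) − Σ(formed) = (2710) − (2442 + D) = +268 − D
Setting this equal to −89 kJ gives D = 357 kJ/mol.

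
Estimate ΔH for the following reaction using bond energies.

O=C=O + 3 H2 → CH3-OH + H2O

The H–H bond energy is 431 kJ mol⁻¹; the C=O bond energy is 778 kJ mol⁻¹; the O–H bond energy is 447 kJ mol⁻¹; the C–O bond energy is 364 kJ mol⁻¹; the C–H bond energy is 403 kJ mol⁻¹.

ΔH ≈ −65 kJ

Bonds broken (reactants):
  C=O: 2 × 778 = 1556
  H–H: 3 × 431 = 1293
  Σ(broken) = 2849 kJ
Bonds formed (products):
  C–H: 3 × 403 = 1209
  C–O: 1 × 364 = 364
  O–H: 3 × 447 = 1341
  Σ(formed) = 2914 kJ
ΔH = Σ(broken) − Σ(formed) = 2849 − 2914 = −65 kJ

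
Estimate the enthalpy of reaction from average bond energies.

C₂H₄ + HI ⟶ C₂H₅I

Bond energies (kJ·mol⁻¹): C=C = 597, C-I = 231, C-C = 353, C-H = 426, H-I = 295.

ΔH ≈ −118 kJ

Bonds broken (reactants):
  C-H: 4 × 426 = 1704
  C=C: 1 × 597 = 597
  H-I: 1 × 295 = 295
  Σ(broken) = 2596 kJ
Bonds formed (products):
  C-C: 1 × 353 = 353
  C-H: 5 × 426 = 2130
  C-I: 1 × 231 = 231
  Σ(formed) = 2714 kJ
ΔH = Σ(broken) − Σ(formed) = 2596 − 2714 = −118 kJ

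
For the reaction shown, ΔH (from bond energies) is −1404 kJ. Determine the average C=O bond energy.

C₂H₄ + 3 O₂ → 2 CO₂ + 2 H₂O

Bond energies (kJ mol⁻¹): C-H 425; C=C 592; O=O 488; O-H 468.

D(C=O) ≈ 822 kJ/mol

Let D be the C=O bond energy.
Σ(broken) = 4×425 + 1×592 + 3×488 = 3756
Σ(formed) = 4×D + 4×468 = 1872 + 4D
ΔH = Σ(broken) − Σ(formed) = (3756) − (1872 + 4D) = +1884 − 4D
Setting this equal to −1404 kJ gives 4D = 3288, so D = 822 kJ/mol.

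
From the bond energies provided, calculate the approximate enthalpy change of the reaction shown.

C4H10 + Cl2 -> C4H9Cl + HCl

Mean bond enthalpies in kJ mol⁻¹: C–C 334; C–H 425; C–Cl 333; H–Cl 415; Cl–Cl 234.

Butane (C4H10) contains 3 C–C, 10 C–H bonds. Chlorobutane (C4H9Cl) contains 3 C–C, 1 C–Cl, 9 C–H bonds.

Bonds broken (reactants):
  C–C: 3 × 334 = 1002
  C–H: 10 × 425 = 4250
  Cl–Cl: 1 × 234 = 234
  Σ(broken) = 5486 kJ
Bonds formed (products):
  C–C: 3 × 334 = 1002
  C–Cl: 1 × 333 = 333
  C–H: 9 × 425 = 3825
  H–Cl: 1 × 415 = 415
  Σ(formed) = 5575 kJ
ΔH = Σ(broken) − Σ(formed) = 5486 − 5575 = −89 kJ

ΔH ≈ −89 kJ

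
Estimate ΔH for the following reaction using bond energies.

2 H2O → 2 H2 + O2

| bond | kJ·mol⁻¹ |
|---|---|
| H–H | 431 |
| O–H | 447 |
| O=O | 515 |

ΔH ≈ +411 kJ

Bonds broken (reactants):
  O–H: 4 × 447 = 1788
  Σ(broken) = 1788 kJ
Bonds formed (products):
  H–H: 2 × 431 = 862
  O=O: 1 × 515 = 515
  Σ(formed) = 1377 kJ
ΔH = Σ(broken) − Σ(formed) = 1788 − 1377 = +411 kJ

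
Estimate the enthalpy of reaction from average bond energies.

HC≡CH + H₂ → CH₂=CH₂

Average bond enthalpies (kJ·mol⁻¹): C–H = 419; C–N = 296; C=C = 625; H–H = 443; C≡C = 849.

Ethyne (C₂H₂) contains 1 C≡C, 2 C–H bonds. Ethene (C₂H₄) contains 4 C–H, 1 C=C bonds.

Bonds broken (reactants):
  C≡C: 1 × 849 = 849
  C–H: 2 × 419 = 838
  H–H: 1 × 443 = 443
  Σ(broken) = 2130 kJ
Bonds formed (products):
  C–H: 4 × 419 = 1676
  C=C: 1 × 625 = 625
  Σ(formed) = 2301 kJ
ΔH = Σ(broken) − Σ(formed) = 2130 − 2301 = −171 kJ

ΔH ≈ −171 kJ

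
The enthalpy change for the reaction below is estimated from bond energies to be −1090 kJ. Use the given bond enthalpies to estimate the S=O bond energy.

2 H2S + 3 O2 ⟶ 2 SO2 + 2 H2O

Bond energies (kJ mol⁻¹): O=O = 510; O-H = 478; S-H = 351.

D(S=O) ≈ 528 kJ/mol

Let D be the S=O bond energy.
Σ(broken) = 3×510 + 4×351 = 2934
Σ(formed) = 4×478 + 4×D = 1912 + 4D
ΔH = Σ(broken) − Σ(formed) = (2934) − (1912 + 4D) = +1022 − 4D
Setting this equal to −1090 kJ gives 4D = 2112, so D = 528 kJ/mol.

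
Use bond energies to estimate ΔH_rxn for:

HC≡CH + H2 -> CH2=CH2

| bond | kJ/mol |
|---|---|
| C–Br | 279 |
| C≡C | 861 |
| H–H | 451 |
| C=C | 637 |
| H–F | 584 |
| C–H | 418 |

ΔH ≈ −161 kJ

Bonds broken (reactants):
  C≡C: 1 × 861 = 861
  C–H: 2 × 418 = 836
  H–H: 1 × 451 = 451
  Σ(broken) = 2148 kJ
Bonds formed (products):
  C–H: 4 × 418 = 1672
  C=C: 1 × 637 = 637
  Σ(formed) = 2309 kJ
ΔH = Σ(broken) − Σ(formed) = 2148 − 2309 = −161 kJ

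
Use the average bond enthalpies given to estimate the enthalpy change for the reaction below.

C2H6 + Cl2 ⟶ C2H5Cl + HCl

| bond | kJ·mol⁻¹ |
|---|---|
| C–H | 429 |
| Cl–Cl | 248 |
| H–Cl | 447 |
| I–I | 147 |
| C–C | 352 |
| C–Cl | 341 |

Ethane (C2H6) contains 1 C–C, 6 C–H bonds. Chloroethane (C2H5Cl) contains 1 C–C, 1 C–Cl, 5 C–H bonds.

Bonds broken (reactants):
  C–C: 1 × 352 = 352
  C–H: 6 × 429 = 2574
  Cl–Cl: 1 × 248 = 248
  Σ(broken) = 3174 kJ
Bonds formed (products):
  C–C: 1 × 352 = 352
  C–Cl: 1 × 341 = 341
  C–H: 5 × 429 = 2145
  H–Cl: 1 × 447 = 447
  Σ(formed) = 3285 kJ
ΔH = Σ(broken) − Σ(formed) = 3174 − 3285 = −111 kJ

ΔH ≈ −111 kJ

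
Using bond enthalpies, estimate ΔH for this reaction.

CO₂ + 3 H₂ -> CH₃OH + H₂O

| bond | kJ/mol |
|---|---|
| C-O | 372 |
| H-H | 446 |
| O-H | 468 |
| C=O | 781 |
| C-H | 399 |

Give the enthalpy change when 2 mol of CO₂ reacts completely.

Bonds broken (reactants):
  C=O: 2 × 781 = 1562
  H-H: 3 × 446 = 1338
  Σ(broken) = 2900 kJ
Bonds formed (products):
  C-H: 3 × 399 = 1197
  C-O: 1 × 372 = 372
  O-H: 3 × 468 = 1404
  Σ(formed) = 2973 kJ
ΔH = Σ(broken) − Σ(formed) = 2900 − 2973 = −73 kJ
For 2× the reaction as written: 2 × (−73) = −146 kJ

ΔH = −146 kJ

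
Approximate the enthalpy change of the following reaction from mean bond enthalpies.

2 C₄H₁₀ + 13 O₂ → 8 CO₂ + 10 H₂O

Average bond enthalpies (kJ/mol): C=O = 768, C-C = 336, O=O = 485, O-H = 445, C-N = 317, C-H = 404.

Bonds broken (reactants):
  C-C: 6 × 336 = 2016
  C-H: 20 × 404 = 8080
  O=O: 13 × 485 = 6305
  Σ(broken) = 16401 kJ
Bonds formed (products):
  C=O: 16 × 768 = 12288
  O-H: 20 × 445 = 8900
  Σ(formed) = 21188 kJ
ΔH = Σ(broken) − Σ(formed) = 16401 − 21188 = −4787 kJ

ΔH ≈ −4787 kJ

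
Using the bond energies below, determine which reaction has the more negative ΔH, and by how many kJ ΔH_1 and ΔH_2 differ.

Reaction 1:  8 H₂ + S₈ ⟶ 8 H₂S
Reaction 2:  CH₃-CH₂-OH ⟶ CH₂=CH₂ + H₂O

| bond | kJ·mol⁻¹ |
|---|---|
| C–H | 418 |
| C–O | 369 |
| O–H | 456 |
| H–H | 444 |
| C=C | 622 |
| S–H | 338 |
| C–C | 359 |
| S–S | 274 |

Reaction 2, by 268 kJ

Reaction 1:
  Bonds broken (reactants):
    H–H: 8 × 444 = 3552
    S–S: 8 × 274 = 2192
    Σ(broken) = 5744 kJ
  Bonds formed (products):
    S–H: 16 × 338 = 5408
    Σ(formed) = 5408 kJ
  ΔH_1 = 5744 − 5408 = +336 kJ
Reaction 2:
  Bonds broken (reactants):
    C–C: 1 × 359 = 359
    C–H: 5 × 418 = 2090
    C–O: 1 × 369 = 369
    O–H: 1 × 456 = 456
    Σ(broken) = 3274 kJ
  Bonds formed (products):
    C–H: 4 × 418 = 1672
    C=C: 1 × 622 = 622
    O–H: 2 × 456 = 912
    Σ(formed) = 3206 kJ
  ΔH_2 = 3274 − 3206 = +68 kJ
ΔH_1 − ΔH_2 = +268 kJ, so reaction 2 has the more negative ΔH; |ΔH_1 − ΔH_2| = 268 kJ.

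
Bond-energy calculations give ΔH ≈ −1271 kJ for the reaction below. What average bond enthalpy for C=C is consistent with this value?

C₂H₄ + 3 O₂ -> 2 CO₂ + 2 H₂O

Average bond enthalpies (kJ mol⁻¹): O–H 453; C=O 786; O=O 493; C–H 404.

D(C=C) ≈ 590 kJ/mol

Let D be the C=C bond energy.
Σ(broken) = 4×404 + 1×D + 3×493 = 3095 + D
Σ(formed) = 4×786 + 4×453 = 4956
ΔH = Σ(broken) − Σ(formed) = (3095 + D) − (4956) = −1861 + D
Setting this equal to −1271 kJ gives D = 590 kJ/mol.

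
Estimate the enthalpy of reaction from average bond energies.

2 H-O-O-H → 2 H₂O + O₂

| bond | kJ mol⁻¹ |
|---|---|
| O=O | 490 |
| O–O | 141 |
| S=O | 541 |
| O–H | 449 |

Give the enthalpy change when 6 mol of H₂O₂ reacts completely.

ΔH = −624 kJ

Bonds broken (reactants):
  O–H: 4 × 449 = 1796
  O–O: 2 × 141 = 282
  Σ(broken) = 2078 kJ
Bonds formed (products):
  O–H: 4 × 449 = 1796
  O=O: 1 × 490 = 490
  Σ(formed) = 2286 kJ
ΔH = Σ(broken) − Σ(formed) = 2078 − 2286 = −208 kJ
For 3× the reaction as written: 3 × (−208) = −624 kJ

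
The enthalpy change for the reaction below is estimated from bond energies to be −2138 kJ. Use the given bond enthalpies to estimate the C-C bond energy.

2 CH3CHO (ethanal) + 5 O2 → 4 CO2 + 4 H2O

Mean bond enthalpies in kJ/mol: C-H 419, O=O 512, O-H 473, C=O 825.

D(C-C) ≈ 342 kJ/mol

Let D be the C-C bond energy.
Σ(broken) = 2×D + 8×419 + 2×825 + 5×512 = 7562 + 2D
Σ(formed) = 8×825 + 8×473 = 10384
ΔH = Σ(broken) − Σ(formed) = (7562 + 2D) − (10384) = −2822 + 2D
Setting this equal to −2138 kJ gives 2D = 684, so D = 342 kJ/mol.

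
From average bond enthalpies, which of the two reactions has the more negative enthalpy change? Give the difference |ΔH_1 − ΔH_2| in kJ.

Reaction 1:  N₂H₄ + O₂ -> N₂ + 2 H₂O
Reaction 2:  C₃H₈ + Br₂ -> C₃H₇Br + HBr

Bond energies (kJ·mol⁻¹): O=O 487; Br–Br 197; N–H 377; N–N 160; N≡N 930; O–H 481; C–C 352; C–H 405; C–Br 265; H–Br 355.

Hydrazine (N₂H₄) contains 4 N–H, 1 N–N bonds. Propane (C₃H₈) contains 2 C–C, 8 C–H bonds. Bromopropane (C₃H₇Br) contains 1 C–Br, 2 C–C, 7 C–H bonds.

Reaction 1, by 681 kJ

Reaction 1:
  Bonds broken (reactants):
    N–H: 4 × 377 = 1508
    N–N: 1 × 160 = 160
    O=O: 1 × 487 = 487
    Σ(broken) = 2155 kJ
  Bonds formed (products):
    N≡N: 1 × 930 = 930
    O–H: 4 × 481 = 1924
    Σ(formed) = 2854 kJ
  ΔH_1 = 2155 − 2854 = −699 kJ
Reaction 2:
  Bonds broken (reactants):
    Br–Br: 1 × 197 = 197
    C–C: 2 × 352 = 704
    C–H: 8 × 405 = 3240
    Σ(broken) = 4141 kJ
  Bonds formed (products):
    C–Br: 1 × 265 = 265
    C–C: 2 × 352 = 704
    C–H: 7 × 405 = 2835
    H–Br: 1 × 355 = 355
    Σ(formed) = 4159 kJ
  ΔH_2 = 4141 − 4159 = −18 kJ
ΔH_1 − ΔH_2 = −681 kJ, so reaction 1 has the more negative ΔH; |ΔH_1 − ΔH_2| = 681 kJ.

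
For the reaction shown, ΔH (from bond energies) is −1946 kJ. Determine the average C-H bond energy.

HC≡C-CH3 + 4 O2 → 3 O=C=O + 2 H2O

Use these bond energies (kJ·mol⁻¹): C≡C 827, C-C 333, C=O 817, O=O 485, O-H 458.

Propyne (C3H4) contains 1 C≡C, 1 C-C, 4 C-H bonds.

Let D be the C-H bond energy.
Σ(broken) = 1×827 + 1×333 + 4×D + 4×485 = 3100 + 4D
Σ(formed) = 6×817 + 4×458 = 6734
ΔH = Σ(broken) − Σ(formed) = (3100 + 4D) − (6734) = −3634 + 4D
Setting this equal to −1946 kJ gives 4D = 1688, so D = 422 kJ/mol.

D(C-H) ≈ 422 kJ/mol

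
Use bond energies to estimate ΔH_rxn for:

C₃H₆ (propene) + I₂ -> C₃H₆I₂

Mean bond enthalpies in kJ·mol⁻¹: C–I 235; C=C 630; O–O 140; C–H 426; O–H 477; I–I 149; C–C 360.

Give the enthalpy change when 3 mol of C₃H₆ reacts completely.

Bonds broken (reactants):
  C–C: 1 × 360 = 360
  C–H: 6 × 426 = 2556
  C=C: 1 × 630 = 630
  I–I: 1 × 149 = 149
  Σ(broken) = 3695 kJ
Bonds formed (products):
  C–C: 2 × 360 = 720
  C–H: 6 × 426 = 2556
  C–I: 2 × 235 = 470
  Σ(formed) = 3746 kJ
ΔH = Σ(broken) − Σ(formed) = 3695 − 3746 = −51 kJ
For 3× the reaction as written: 3 × (−51) = −153 kJ

ΔH = −153 kJ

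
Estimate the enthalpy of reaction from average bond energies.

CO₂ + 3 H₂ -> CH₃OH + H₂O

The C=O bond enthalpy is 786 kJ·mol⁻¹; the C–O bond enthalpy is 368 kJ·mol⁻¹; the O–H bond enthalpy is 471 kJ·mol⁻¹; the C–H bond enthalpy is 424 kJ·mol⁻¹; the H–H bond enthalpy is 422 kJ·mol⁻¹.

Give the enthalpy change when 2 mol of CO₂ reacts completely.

ΔH = −430 kJ

Bonds broken (reactants):
  C=O: 2 × 786 = 1572
  H–H: 3 × 422 = 1266
  Σ(broken) = 2838 kJ
Bonds formed (products):
  C–H: 3 × 424 = 1272
  C–O: 1 × 368 = 368
  O–H: 3 × 471 = 1413
  Σ(formed) = 3053 kJ
ΔH = Σ(broken) − Σ(formed) = 2838 − 3053 = −215 kJ
For 2× the reaction as written: 2 × (−215) = −430 kJ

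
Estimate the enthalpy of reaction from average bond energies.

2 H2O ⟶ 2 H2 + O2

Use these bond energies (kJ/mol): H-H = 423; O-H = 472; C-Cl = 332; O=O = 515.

Bonds broken (reactants):
  O-H: 4 × 472 = 1888
  Σ(broken) = 1888 kJ
Bonds formed (products):
  H-H: 2 × 423 = 846
  O=O: 1 × 515 = 515
  Σ(formed) = 1361 kJ
ΔH = Σ(broken) − Σ(formed) = 1888 − 1361 = +527 kJ

ΔH ≈ +527 kJ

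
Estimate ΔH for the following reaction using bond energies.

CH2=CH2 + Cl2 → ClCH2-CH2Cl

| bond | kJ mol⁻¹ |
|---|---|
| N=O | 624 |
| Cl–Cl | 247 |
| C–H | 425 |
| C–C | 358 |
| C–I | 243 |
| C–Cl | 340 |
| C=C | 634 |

ΔH ≈ −157 kJ

Bonds broken (reactants):
  C–H: 4 × 425 = 1700
  C=C: 1 × 634 = 634
  Cl–Cl: 1 × 247 = 247
  Σ(broken) = 2581 kJ
Bonds formed (products):
  C–C: 1 × 358 = 358
  C–Cl: 2 × 340 = 680
  C–H: 4 × 425 = 1700
  Σ(formed) = 2738 kJ
ΔH = Σ(broken) − Σ(formed) = 2581 − 2738 = −157 kJ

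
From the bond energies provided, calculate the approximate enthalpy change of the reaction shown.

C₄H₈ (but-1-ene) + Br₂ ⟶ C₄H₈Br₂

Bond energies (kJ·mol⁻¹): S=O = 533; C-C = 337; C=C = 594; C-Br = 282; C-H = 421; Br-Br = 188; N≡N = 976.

Bonds broken (reactants):
  Br-Br: 1 × 188 = 188
  C-C: 2 × 337 = 674
  C-H: 8 × 421 = 3368
  C=C: 1 × 594 = 594
  Σ(broken) = 4824 kJ
Bonds formed (products):
  C-Br: 2 × 282 = 564
  C-C: 3 × 337 = 1011
  C-H: 8 × 421 = 3368
  Σ(formed) = 4943 kJ
ΔH = Σ(broken) − Σ(formed) = 4824 − 4943 = −119 kJ

ΔH ≈ −119 kJ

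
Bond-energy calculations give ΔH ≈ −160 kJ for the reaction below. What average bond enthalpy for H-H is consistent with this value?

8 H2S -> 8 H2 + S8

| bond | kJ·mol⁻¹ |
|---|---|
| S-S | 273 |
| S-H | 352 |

D(H-H) ≈ 451 kJ/mol

Let D be the H-H bond energy.
Σ(broken) = 16×352 = 5632
Σ(formed) = 8×D + 8×273 = 2184 + 8D
ΔH = Σ(broken) − Σ(formed) = (5632) − (2184 + 8D) = +3448 − 8D
Setting this equal to −160 kJ gives 8D = 3608, so D = 451 kJ/mol.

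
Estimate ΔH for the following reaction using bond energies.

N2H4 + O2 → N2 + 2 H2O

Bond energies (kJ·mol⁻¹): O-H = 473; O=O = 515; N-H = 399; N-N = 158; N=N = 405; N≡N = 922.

ΔH ≈ −545 kJ

Bonds broken (reactants):
  N-H: 4 × 399 = 1596
  N-N: 1 × 158 = 158
  O=O: 1 × 515 = 515
  Σ(broken) = 2269 kJ
Bonds formed (products):
  N≡N: 1 × 922 = 922
  O-H: 4 × 473 = 1892
  Σ(formed) = 2814 kJ
ΔH = Σ(broken) − Σ(formed) = 2269 − 2814 = −545 kJ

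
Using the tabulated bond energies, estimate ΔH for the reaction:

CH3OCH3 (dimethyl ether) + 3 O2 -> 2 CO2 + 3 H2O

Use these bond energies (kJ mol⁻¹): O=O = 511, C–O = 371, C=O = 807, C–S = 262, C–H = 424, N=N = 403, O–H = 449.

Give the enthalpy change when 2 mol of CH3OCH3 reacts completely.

Bonds broken (reactants):
  C–H: 6 × 424 = 2544
  C–O: 2 × 371 = 742
  O=O: 3 × 511 = 1533
  Σ(broken) = 4819 kJ
Bonds formed (products):
  C=O: 4 × 807 = 3228
  O–H: 6 × 449 = 2694
  Σ(formed) = 5922 kJ
ΔH = Σ(broken) − Σ(formed) = 4819 − 5922 = −1103 kJ
For 2× the reaction as written: 2 × (−1103) = −2206 kJ

ΔH = −2206 kJ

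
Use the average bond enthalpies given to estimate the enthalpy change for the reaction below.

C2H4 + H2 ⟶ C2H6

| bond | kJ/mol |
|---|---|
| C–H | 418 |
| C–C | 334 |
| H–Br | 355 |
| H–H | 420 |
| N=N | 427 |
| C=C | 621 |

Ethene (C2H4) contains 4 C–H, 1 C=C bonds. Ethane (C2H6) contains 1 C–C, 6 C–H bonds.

Bonds broken (reactants):
  C–H: 4 × 418 = 1672
  C=C: 1 × 621 = 621
  H–H: 1 × 420 = 420
  Σ(broken) = 2713 kJ
Bonds formed (products):
  C–C: 1 × 334 = 334
  C–H: 6 × 418 = 2508
  Σ(formed) = 2842 kJ
ΔH = Σ(broken) − Σ(formed) = 2713 − 2842 = −129 kJ

ΔH ≈ −129 kJ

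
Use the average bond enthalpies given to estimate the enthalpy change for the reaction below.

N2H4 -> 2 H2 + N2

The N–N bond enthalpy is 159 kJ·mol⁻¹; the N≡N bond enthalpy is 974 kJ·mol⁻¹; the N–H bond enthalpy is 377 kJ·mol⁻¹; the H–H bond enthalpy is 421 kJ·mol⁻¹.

Bonds broken (reactants):
  N–H: 4 × 377 = 1508
  N–N: 1 × 159 = 159
  Σ(broken) = 1667 kJ
Bonds formed (products):
  H–H: 2 × 421 = 842
  N≡N: 1 × 974 = 974
  Σ(formed) = 1816 kJ
ΔH = Σ(broken) − Σ(formed) = 1667 − 1816 = −149 kJ

ΔH ≈ −149 kJ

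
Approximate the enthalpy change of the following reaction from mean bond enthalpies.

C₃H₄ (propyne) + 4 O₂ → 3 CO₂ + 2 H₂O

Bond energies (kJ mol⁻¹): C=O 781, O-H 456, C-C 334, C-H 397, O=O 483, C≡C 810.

ΔH ≈ −1846 kJ

Bonds broken (reactants):
  C≡C: 1 × 810 = 810
  C-C: 1 × 334 = 334
  C-H: 4 × 397 = 1588
  O=O: 4 × 483 = 1932
  Σ(broken) = 4664 kJ
Bonds formed (products):
  C=O: 6 × 781 = 4686
  O-H: 4 × 456 = 1824
  Σ(formed) = 6510 kJ
ΔH = Σ(broken) − Σ(formed) = 4664 − 6510 = −1846 kJ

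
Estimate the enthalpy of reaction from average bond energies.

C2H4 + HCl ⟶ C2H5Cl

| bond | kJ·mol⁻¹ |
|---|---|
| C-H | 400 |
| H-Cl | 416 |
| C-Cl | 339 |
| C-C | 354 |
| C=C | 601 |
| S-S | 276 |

Bonds broken (reactants):
  C-H: 4 × 400 = 1600
  C=C: 1 × 601 = 601
  H-Cl: 1 × 416 = 416
  Σ(broken) = 2617 kJ
Bonds formed (products):
  C-C: 1 × 354 = 354
  C-Cl: 1 × 339 = 339
  C-H: 5 × 400 = 2000
  Σ(formed) = 2693 kJ
ΔH = Σ(broken) − Σ(formed) = 2617 − 2693 = −76 kJ

ΔH ≈ −76 kJ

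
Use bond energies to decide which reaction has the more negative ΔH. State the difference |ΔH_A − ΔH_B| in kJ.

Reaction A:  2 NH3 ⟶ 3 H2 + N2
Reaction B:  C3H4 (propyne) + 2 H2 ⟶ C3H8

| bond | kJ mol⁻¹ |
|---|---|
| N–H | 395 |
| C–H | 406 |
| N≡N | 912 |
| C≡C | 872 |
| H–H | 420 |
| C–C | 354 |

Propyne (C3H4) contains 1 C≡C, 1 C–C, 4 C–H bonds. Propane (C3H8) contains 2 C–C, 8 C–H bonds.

Reaction A:
  Bonds broken (reactants):
    N–H: 6 × 395 = 2370
    Σ(broken) = 2370 kJ
  Bonds formed (products):
    H–H: 3 × 420 = 1260
    N≡N: 1 × 912 = 912
    Σ(formed) = 2172 kJ
  ΔH_A = 2370 − 2172 = +198 kJ
Reaction B:
  Bonds broken (reactants):
    C≡C: 1 × 872 = 872
    C–C: 1 × 354 = 354
    C–H: 4 × 406 = 1624
    H–H: 2 × 420 = 840
    Σ(broken) = 3690 kJ
  Bonds formed (products):
    C–C: 2 × 354 = 708
    C–H: 8 × 406 = 3248
    Σ(formed) = 3956 kJ
  ΔH_B = 3690 − 3956 = −266 kJ
ΔH_A − ΔH_B = +464 kJ, so reaction B has the more negative ΔH; |ΔH_A − ΔH_B| = 464 kJ.

Reaction B, by 464 kJ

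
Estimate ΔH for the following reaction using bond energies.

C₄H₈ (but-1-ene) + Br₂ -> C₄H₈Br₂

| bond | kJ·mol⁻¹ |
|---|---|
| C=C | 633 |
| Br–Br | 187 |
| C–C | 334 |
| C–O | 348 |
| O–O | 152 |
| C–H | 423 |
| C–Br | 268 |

ΔH ≈ −50 kJ

Bonds broken (reactants):
  Br–Br: 1 × 187 = 187
  C–C: 2 × 334 = 668
  C–H: 8 × 423 = 3384
  C=C: 1 × 633 = 633
  Σ(broken) = 4872 kJ
Bonds formed (products):
  C–Br: 2 × 268 = 536
  C–C: 3 × 334 = 1002
  C–H: 8 × 423 = 3384
  Σ(formed) = 4922 kJ
ΔH = Σ(broken) − Σ(formed) = 4872 − 4922 = −50 kJ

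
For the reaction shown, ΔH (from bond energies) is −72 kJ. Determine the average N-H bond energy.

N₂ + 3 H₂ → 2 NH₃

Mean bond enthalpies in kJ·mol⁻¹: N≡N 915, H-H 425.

D(N-H) ≈ 377 kJ/mol

Let D be the N-H bond energy.
Σ(broken) = 3×425 + 1×915 = 2190
Σ(formed) = 6×D = 6D
ΔH = Σ(broken) − Σ(formed) = (2190) − (6D) = +2190 − 6D
Setting this equal to −72 kJ gives 6D = 2262, so D = 377 kJ/mol.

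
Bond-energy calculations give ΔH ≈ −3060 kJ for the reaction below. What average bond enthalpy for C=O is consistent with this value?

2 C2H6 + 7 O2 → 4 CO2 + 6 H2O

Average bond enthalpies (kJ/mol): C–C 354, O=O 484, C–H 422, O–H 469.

Let D be the C=O bond energy.
Σ(broken) = 2×354 + 12×422 + 7×484 = 9160
Σ(formed) = 8×D + 12×469 = 5628 + 8D
ΔH = Σ(broken) − Σ(formed) = (9160) − (5628 + 8D) = +3532 − 8D
Setting this equal to −3060 kJ gives 8D = 6592, so D = 824 kJ/mol.

D(C=O) ≈ 824 kJ/mol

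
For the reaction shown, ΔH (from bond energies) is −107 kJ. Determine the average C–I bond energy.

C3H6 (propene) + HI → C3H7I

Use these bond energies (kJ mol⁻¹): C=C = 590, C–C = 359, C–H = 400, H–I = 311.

Let D be the C–I bond energy.
Σ(broken) = 1×359 + 6×400 + 1×590 + 1×311 = 3660
Σ(formed) = 2×359 + 7×400 + 1×D = 3518 + D
ΔH = Σ(broken) − Σ(formed) = (3660) − (3518 + D) = +142 − D
Setting this equal to −107 kJ gives D = 249 kJ/mol.

D(C–I) ≈ 249 kJ/mol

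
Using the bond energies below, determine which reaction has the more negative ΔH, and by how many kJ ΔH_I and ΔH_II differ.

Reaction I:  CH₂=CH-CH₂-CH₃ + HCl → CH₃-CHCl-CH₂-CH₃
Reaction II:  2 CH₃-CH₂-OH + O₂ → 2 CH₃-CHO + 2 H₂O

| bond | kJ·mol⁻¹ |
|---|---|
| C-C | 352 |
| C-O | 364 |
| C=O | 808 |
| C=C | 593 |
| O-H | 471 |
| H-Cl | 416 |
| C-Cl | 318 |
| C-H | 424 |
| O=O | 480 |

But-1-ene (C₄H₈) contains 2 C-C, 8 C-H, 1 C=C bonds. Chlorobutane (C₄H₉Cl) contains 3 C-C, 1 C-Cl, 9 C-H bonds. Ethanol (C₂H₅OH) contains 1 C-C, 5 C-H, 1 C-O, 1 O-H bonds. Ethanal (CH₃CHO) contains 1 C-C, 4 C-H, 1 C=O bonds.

Reaction II, by 417 kJ

Reaction I:
  Bonds broken (reactants):
    C-C: 2 × 352 = 704
    C-H: 8 × 424 = 3392
    C=C: 1 × 593 = 593
    H-Cl: 1 × 416 = 416
    Σ(broken) = 5105 kJ
  Bonds formed (products):
    C-C: 3 × 352 = 1056
    C-Cl: 1 × 318 = 318
    C-H: 9 × 424 = 3816
    Σ(formed) = 5190 kJ
  ΔH_I = 5105 − 5190 = −85 kJ
Reaction II:
  Bonds broken (reactants):
    C-C: 2 × 352 = 704
    C-H: 10 × 424 = 4240
    C-O: 2 × 364 = 728
    O-H: 2 × 471 = 942
    O=O: 1 × 480 = 480
    Σ(broken) = 7094 kJ
  Bonds formed (products):
    C-C: 2 × 352 = 704
    C-H: 8 × 424 = 3392
    C=O: 2 × 808 = 1616
    O-H: 4 × 471 = 1884
    Σ(formed) = 7596 kJ
  ΔH_II = 7094 − 7596 = −502 kJ
ΔH_I − ΔH_II = +417 kJ, so reaction II has the more negative ΔH; |ΔH_I − ΔH_II| = 417 kJ.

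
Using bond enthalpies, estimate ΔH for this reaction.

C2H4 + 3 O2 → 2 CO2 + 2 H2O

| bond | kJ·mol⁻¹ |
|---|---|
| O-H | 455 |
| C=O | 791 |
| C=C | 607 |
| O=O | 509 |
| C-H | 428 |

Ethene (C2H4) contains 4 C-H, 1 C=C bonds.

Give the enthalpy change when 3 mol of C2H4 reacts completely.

ΔH = −3414 kJ

Bonds broken (reactants):
  C-H: 4 × 428 = 1712
  C=C: 1 × 607 = 607
  O=O: 3 × 509 = 1527
  Σ(broken) = 3846 kJ
Bonds formed (products):
  C=O: 4 × 791 = 3164
  O-H: 4 × 455 = 1820
  Σ(formed) = 4984 kJ
ΔH = Σ(broken) − Σ(formed) = 3846 − 4984 = −1138 kJ
For 3× the reaction as written: 3 × (−1138) = −3414 kJ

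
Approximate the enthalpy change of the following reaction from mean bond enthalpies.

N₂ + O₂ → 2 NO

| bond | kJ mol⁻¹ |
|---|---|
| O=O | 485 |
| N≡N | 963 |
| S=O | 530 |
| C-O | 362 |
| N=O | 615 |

ΔH ≈ +218 kJ

Bonds broken (reactants):
  N≡N: 1 × 963 = 963
  O=O: 1 × 485 = 485
  Σ(broken) = 1448 kJ
Bonds formed (products):
  N=O: 2 × 615 = 1230
  Σ(formed) = 1230 kJ
ΔH = Σ(broken) − Σ(formed) = 1448 − 1230 = +218 kJ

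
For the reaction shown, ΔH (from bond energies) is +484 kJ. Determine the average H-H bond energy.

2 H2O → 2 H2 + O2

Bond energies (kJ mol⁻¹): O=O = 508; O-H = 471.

D(H-H) ≈ 446 kJ/mol

Let D be the H-H bond energy.
Σ(broken) = 4×471 = 1884
Σ(formed) = 2×D + 1×508 = 508 + 2D
ΔH = Σ(broken) − Σ(formed) = (1884) − (508 + 2D) = +1376 − 2D
Setting this equal to +484 kJ gives 2D = 892, so D = 446 kJ/mol.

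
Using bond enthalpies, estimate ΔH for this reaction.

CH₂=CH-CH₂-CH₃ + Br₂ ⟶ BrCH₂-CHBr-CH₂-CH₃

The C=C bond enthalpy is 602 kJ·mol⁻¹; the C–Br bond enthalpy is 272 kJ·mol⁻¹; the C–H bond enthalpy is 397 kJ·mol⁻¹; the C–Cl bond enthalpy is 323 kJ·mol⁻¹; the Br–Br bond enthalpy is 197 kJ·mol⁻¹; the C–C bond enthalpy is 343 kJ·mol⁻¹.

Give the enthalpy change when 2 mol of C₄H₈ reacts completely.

Bonds broken (reactants):
  Br–Br: 1 × 197 = 197
  C–C: 2 × 343 = 686
  C–H: 8 × 397 = 3176
  C=C: 1 × 602 = 602
  Σ(broken) = 4661 kJ
Bonds formed (products):
  C–Br: 2 × 272 = 544
  C–C: 3 × 343 = 1029
  C–H: 8 × 397 = 3176
  Σ(formed) = 4749 kJ
ΔH = Σ(broken) − Σ(formed) = 4661 − 4749 = −88 kJ
For 2× the reaction as written: 2 × (−88) = −176 kJ

ΔH = −176 kJ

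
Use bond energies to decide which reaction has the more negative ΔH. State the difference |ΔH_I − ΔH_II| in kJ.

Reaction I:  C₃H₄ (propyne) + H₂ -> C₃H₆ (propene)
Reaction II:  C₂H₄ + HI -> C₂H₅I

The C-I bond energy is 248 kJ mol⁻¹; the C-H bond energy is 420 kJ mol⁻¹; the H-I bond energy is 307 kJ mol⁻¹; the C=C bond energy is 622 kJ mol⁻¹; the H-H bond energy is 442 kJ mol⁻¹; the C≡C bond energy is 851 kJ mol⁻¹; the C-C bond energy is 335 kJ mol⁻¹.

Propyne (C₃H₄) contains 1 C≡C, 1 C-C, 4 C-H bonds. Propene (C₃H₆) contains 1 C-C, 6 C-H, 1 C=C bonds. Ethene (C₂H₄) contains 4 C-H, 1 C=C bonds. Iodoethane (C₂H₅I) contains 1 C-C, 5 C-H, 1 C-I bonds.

Reaction I:
  Bonds broken (reactants):
    C≡C: 1 × 851 = 851
    C-C: 1 × 335 = 335
    C-H: 4 × 420 = 1680
    H-H: 1 × 442 = 442
    Σ(broken) = 3308 kJ
  Bonds formed (products):
    C-C: 1 × 335 = 335
    C-H: 6 × 420 = 2520
    C=C: 1 × 622 = 622
    Σ(formed) = 3477 kJ
  ΔH_I = 3308 − 3477 = −169 kJ
Reaction II:
  Bonds broken (reactants):
    C-H: 4 × 420 = 1680
    C=C: 1 × 622 = 622
    H-I: 1 × 307 = 307
    Σ(broken) = 2609 kJ
  Bonds formed (products):
    C-C: 1 × 335 = 335
    C-H: 5 × 420 = 2100
    C-I: 1 × 248 = 248
    Σ(formed) = 2683 kJ
  ΔH_II = 2609 − 2683 = −74 kJ
ΔH_I − ΔH_II = −95 kJ, so reaction I has the more negative ΔH; |ΔH_I − ΔH_II| = 95 kJ.

Reaction I, by 95 kJ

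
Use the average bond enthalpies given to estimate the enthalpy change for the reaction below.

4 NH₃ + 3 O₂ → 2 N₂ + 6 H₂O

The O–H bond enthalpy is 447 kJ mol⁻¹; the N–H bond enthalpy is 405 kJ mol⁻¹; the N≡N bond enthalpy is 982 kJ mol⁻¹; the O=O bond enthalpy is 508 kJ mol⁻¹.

Bonds broken (reactants):
  N–H: 12 × 405 = 4860
  O=O: 3 × 508 = 1524
  Σ(broken) = 6384 kJ
Bonds formed (products):
  N≡N: 2 × 982 = 1964
  O–H: 12 × 447 = 5364
  Σ(formed) = 7328 kJ
ΔH = Σ(broken) − Σ(formed) = 6384 − 7328 = −944 kJ

ΔH ≈ −944 kJ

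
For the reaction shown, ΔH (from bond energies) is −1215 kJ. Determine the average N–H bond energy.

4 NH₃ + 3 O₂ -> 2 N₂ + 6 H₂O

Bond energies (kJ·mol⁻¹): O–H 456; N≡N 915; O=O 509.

D(N–H) ≈ 380 kJ/mol

Let D be the N–H bond energy.
Σ(broken) = 12×D + 3×509 = 1527 + 12D
Σ(formed) = 2×915 + 12×456 = 7302
ΔH = Σ(broken) − Σ(formed) = (1527 + 12D) − (7302) = −5775 + 12D
Setting this equal to −1215 kJ gives 12D = 4560, so D = 380 kJ/mol.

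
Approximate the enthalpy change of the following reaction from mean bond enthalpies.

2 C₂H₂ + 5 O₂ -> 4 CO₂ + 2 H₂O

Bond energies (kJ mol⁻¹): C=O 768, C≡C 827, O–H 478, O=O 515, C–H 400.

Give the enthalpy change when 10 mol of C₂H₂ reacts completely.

Bonds broken (reactants):
  C≡C: 2 × 827 = 1654
  C–H: 4 × 400 = 1600
  O=O: 5 × 515 = 2575
  Σ(broken) = 5829 kJ
Bonds formed (products):
  C=O: 8 × 768 = 6144
  O–H: 4 × 478 = 1912
  Σ(formed) = 8056 kJ
ΔH = Σ(broken) − Σ(formed) = 5829 − 8056 = −2227 kJ
For 5× the reaction as written: 5 × (−2227) = −11135 kJ

ΔH = −11135 kJ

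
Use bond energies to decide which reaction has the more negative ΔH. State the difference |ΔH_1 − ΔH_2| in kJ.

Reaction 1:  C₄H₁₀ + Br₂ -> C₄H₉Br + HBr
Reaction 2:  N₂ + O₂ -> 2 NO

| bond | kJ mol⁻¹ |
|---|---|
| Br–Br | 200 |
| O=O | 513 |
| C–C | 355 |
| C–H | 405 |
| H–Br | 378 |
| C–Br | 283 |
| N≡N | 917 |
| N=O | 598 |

Reaction 1, by 290 kJ

Reaction 1:
  Bonds broken (reactants):
    Br–Br: 1 × 200 = 200
    C–C: 3 × 355 = 1065
    C–H: 10 × 405 = 4050
    Σ(broken) = 5315 kJ
  Bonds formed (products):
    C–Br: 1 × 283 = 283
    C–C: 3 × 355 = 1065
    C–H: 9 × 405 = 3645
    H–Br: 1 × 378 = 378
    Σ(formed) = 5371 kJ
  ΔH_1 = 5315 − 5371 = −56 kJ
Reaction 2:
  Bonds broken (reactants):
    N≡N: 1 × 917 = 917
    O=O: 1 × 513 = 513
    Σ(broken) = 1430 kJ
  Bonds formed (products):
    N=O: 2 × 598 = 1196
    Σ(formed) = 1196 kJ
  ΔH_2 = 1430 − 1196 = +234 kJ
ΔH_1 − ΔH_2 = −290 kJ, so reaction 1 has the more negative ΔH; |ΔH_1 − ΔH_2| = 290 kJ.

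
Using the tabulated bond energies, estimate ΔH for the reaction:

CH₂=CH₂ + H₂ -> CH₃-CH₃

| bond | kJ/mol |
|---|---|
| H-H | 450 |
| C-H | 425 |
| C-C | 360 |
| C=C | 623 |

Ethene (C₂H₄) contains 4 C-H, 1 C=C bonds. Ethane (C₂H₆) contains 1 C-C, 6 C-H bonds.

ΔH ≈ −137 kJ

Bonds broken (reactants):
  C-H: 4 × 425 = 1700
  C=C: 1 × 623 = 623
  H-H: 1 × 450 = 450
  Σ(broken) = 2773 kJ
Bonds formed (products):
  C-C: 1 × 360 = 360
  C-H: 6 × 425 = 2550
  Σ(formed) = 2910 kJ
ΔH = Σ(broken) − Σ(formed) = 2773 − 2910 = −137 kJ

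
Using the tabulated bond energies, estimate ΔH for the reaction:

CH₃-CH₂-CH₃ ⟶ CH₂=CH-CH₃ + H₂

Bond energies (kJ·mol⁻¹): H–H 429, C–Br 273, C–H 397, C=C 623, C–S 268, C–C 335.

Bonds broken (reactants):
  C–C: 2 × 335 = 670
  C–H: 8 × 397 = 3176
  Σ(broken) = 3846 kJ
Bonds formed (products):
  C–C: 1 × 335 = 335
  C–H: 6 × 397 = 2382
  C=C: 1 × 623 = 623
  H–H: 1 × 429 = 429
  Σ(formed) = 3769 kJ
ΔH = Σ(broken) − Σ(formed) = 3846 − 3769 = +77 kJ

ΔH ≈ +77 kJ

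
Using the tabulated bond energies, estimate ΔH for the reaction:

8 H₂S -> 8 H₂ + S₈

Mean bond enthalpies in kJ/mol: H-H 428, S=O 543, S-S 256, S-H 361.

Bonds broken (reactants):
  S-H: 16 × 361 = 5776
  Σ(broken) = 5776 kJ
Bonds formed (products):
  H-H: 8 × 428 = 3424
  S-S: 8 × 256 = 2048
  Σ(formed) = 5472 kJ
ΔH = Σ(broken) − Σ(formed) = 5776 − 5472 = +304 kJ

ΔH ≈ +304 kJ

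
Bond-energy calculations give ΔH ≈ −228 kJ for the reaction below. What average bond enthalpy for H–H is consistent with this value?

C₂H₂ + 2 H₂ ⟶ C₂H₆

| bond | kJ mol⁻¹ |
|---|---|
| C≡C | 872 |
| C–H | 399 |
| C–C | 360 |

Let D be the H–H bond energy.
Σ(broken) = 1×872 + 2×399 + 2×D = 1670 + 2D
Σ(formed) = 1×360 + 6×399 = 2754
ΔH = Σ(broken) − Σ(formed) = (1670 + 2D) − (2754) = −1084 + 2D
Setting this equal to −228 kJ gives 2D = 856, so D = 428 kJ/mol.

D(H–H) ≈ 428 kJ/mol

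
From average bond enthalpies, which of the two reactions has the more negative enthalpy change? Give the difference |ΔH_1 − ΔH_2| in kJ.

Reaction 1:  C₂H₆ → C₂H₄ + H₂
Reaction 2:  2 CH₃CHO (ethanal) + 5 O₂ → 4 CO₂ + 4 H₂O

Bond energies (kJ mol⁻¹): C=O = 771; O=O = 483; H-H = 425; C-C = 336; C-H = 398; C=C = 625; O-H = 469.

Reaction 1:
  Bonds broken (reactants):
    C-C: 1 × 336 = 336
    C-H: 6 × 398 = 2388
    Σ(broken) = 2724 kJ
  Bonds formed (products):
    C-H: 4 × 398 = 1592
    C=C: 1 × 625 = 625
    H-H: 1 × 425 = 425
    Σ(formed) = 2642 kJ
  ΔH_1 = 2724 − 2642 = +82 kJ
Reaction 2:
  Bonds broken (reactants):
    C-C: 2 × 336 = 672
    C-H: 8 × 398 = 3184
    C=O: 2 × 771 = 1542
    O=O: 5 × 483 = 2415
    Σ(broken) = 7813 kJ
  Bonds formed (products):
    C=O: 8 × 771 = 6168
    O-H: 8 × 469 = 3752
    Σ(formed) = 9920 kJ
  ΔH_2 = 7813 − 9920 = −2107 kJ
ΔH_1 − ΔH_2 = +2189 kJ, so reaction 2 has the more negative ΔH; |ΔH_1 − ΔH_2| = 2189 kJ.

Reaction 2, by 2189 kJ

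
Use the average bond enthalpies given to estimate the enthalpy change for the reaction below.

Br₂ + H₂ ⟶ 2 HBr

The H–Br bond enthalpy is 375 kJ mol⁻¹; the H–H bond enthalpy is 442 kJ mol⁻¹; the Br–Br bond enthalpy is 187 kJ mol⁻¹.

Bonds broken (reactants):
  Br–Br: 1 × 187 = 187
  H–H: 1 × 442 = 442
  Σ(broken) = 629 kJ
Bonds formed (products):
  H–Br: 2 × 375 = 750
  Σ(formed) = 750 kJ
ΔH = Σ(broken) − Σ(formed) = 629 − 750 = −121 kJ

ΔH ≈ −121 kJ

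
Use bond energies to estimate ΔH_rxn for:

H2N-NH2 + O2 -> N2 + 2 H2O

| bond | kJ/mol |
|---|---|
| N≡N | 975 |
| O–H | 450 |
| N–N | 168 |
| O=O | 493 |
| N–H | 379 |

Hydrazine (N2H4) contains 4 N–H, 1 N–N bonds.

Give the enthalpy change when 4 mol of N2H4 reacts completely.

ΔH = −2392 kJ

Bonds broken (reactants):
  N–H: 4 × 379 = 1516
  N–N: 1 × 168 = 168
  O=O: 1 × 493 = 493
  Σ(broken) = 2177 kJ
Bonds formed (products):
  N≡N: 1 × 975 = 975
  O–H: 4 × 450 = 1800
  Σ(formed) = 2775 kJ
ΔH = Σ(broken) − Σ(formed) = 2177 − 2775 = −598 kJ
For 4× the reaction as written: 4 × (−598) = −2392 kJ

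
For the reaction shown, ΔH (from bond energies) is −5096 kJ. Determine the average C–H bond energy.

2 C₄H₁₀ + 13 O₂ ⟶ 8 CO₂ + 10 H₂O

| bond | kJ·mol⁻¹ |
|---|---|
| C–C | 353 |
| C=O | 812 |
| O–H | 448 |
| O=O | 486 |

Let D be the C–H bond energy.
Σ(broken) = 6×353 + 20×D + 13×486 = 8436 + 20D
Σ(formed) = 16×812 + 20×448 = 21952
ΔH = Σ(broken) − Σ(formed) = (8436 + 20D) − (21952) = −13516 + 20D
Setting this equal to −5096 kJ gives 20D = 8420, so D = 421 kJ/mol.

D(C–H) ≈ 421 kJ/mol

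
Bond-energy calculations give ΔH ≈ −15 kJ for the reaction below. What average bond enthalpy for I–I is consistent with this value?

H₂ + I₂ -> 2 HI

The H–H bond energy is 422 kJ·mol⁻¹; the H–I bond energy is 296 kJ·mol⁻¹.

Let D be the I–I bond energy.
Σ(broken) = 1×422 + 1×D = 422 + D
Σ(formed) = 2×296 = 592
ΔH = Σ(broken) − Σ(formed) = (422 + D) − (592) = −170 + D
Setting this equal to −15 kJ gives D = 155 kJ/mol.

D(I–I) ≈ 155 kJ/mol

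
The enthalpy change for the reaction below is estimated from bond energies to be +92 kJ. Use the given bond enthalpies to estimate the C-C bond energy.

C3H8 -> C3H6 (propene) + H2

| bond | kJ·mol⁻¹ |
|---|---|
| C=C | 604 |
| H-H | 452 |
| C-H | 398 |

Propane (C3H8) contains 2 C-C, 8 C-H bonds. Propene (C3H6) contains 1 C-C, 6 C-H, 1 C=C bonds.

D(C-C) ≈ 352 kJ/mol

Let D be the C-C bond energy.
Σ(broken) = 2×D + 8×398 = 3184 + 2D
Σ(formed) = 1×D + 6×398 + 1×604 + 1×452 = 3444 + D
ΔH = Σ(broken) − Σ(formed) = (3184 + 2D) − (3444 + D) = −260 + D
Setting this equal to +92 kJ gives D = 352 kJ/mol.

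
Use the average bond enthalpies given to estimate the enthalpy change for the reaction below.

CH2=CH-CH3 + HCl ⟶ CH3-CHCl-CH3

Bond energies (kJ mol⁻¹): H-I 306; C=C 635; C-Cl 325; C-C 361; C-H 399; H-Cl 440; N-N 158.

ΔH ≈ −10 kJ

Bonds broken (reactants):
  C-C: 1 × 361 = 361
  C-H: 6 × 399 = 2394
  C=C: 1 × 635 = 635
  H-Cl: 1 × 440 = 440
  Σ(broken) = 3830 kJ
Bonds formed (products):
  C-C: 2 × 361 = 722
  C-Cl: 1 × 325 = 325
  C-H: 7 × 399 = 2793
  Σ(formed) = 3840 kJ
ΔH = Σ(broken) − Σ(formed) = 3830 − 3840 = −10 kJ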